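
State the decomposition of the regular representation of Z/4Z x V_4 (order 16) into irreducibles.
Each irreducible V_i of dimension d_i appears with multiplicity d_i, i.e. rho_reg = (direct sum over all irreducibles V_i) d_i V_i. The irreducible dimensions for Z/4Z x V_4 are 1, 1, 1, 1, 1, 1, 1, 1, 1, 1, 1, 1, 1, 1, 1, 1: 16 irreducibles of dimension 1, each with multiplicity 1. Total dimension 16*1*1 = 16 = |G|.

Why: General theorem: in the regular representation of a finite group G, each irreducible appears with multiplicity equal to its dimension. Check: dim(rho_reg) = sum d_i^2 = 1 + 1 + 1 + 1 + 1 + 1 + 1 + 1 + 1 + 1 + 1 + 1 + 1 + 1 + 1 + 1 = 16 = |G|.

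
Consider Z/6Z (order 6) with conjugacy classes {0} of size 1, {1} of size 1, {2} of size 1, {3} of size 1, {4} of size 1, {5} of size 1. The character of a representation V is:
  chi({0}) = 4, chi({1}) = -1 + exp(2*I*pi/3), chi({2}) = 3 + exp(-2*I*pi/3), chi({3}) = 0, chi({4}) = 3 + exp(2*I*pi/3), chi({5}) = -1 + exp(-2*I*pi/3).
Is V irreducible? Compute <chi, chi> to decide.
Not irreducible (reducible): <chi, chi> = 6 > 1.

Justification: <chi, chi> = (1/|G|) sum_C |C| * |chi(C)|^2 = (1/6)[1*|4|^2 + 1*|-1 + exp(2*I*pi/3)|^2 + 1*|3 + exp(-2*I*pi/3)|^2 + 1*|0|^2 + 1*|3 + exp(2*I*pi/3)|^2 + 1*|-1 + exp(-2*I*pi/3)|^2]
  = (1/6)[(16) + (3) + (7) + (0) + (7) + (3)] = 36/6 = 6.
(Exp terms are combined using exp(i*s)*conj(exp(i*t)) = exp(i*(s-t)), and sums of them are collapsed using the identity that for every m > 1 the m distinct m-th roots of unity sum to 0, e.g. 1 + exp(2*I*pi/3) + exp(-2*I*pi/3) = 0.)
A character is irreducible iff <chi, chi> = 1, so this representation is reducible.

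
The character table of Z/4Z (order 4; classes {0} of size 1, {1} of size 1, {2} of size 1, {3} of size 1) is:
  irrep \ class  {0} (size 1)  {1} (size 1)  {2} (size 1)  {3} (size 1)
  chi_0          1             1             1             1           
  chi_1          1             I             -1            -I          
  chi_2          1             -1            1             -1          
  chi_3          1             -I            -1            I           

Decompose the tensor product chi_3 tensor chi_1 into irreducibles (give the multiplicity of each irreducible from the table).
chi_3 tensor chi_1 = chi_0 (all other irreducibles have multiplicity 0).

Justification: The character of a tensor product is the pointwise product (chi_3 * chi_1)(C) = chi_3(C) * chi_1(C):
  {0}: (1)*(1), {1}: (-I)*(I), {2}: (-1)*(-1), {3}: (I)*(-I)
so (chi_3 * chi_1) takes values
  {0} -> 1, {1} -> 1, {2} -> 1, {3} -> 1.
Now take the inner product of this character with each irreducible chi from the table, <chi_3*chi_1, chi> = (1/4) sum_C |C| (chi_3*chi_1)(C) conj(chi(C)):
  <chi_3*chi_1, chi_0> = (1/4)[1*(1)*conj(1) + 1*(1)*conj(1) + 1*(1)*conj(1) + 1*(1)*conj(1)]
      = (1/4)[(1) + (1) + (1) + (1)] = 4/4 = 1
  <chi_3*chi_1, chi_1> = (1/4)[1*(1)*conj(1) + 1*(1)*conj(I) + 1*(1)*conj(-1) + 1*(1)*conj(-I)]
      = (1/4)[(1) + (-I) + (-1) + (I)] = 0/4 = 0
  <chi_3*chi_1, chi_2> = (1/4)[1*(1)*conj(1) + 1*(1)*conj(-1) + 1*(1)*conj(1) + 1*(1)*conj(-1)]
      = (1/4)[(1) + (-1) + (1) + (-1)] = 0/4 = 0
  <chi_3*chi_1, chi_3> = (1/4)[1*(1)*conj(1) + 1*(1)*conj(-I) + 1*(1)*conj(-1) + 1*(1)*conj(I)]
      = (1/4)[(1) + (I) + (-1) + (-I)] = 0/4 = 0
(Exp terms are combined using exp(i*s)*conj(exp(i*t)) = exp(i*(s-t)), and sums of them are collapsed using the identity that for every m > 1 the m distinct m-th roots of unity sum to 0, e.g. 1 + exp(2*I*pi/3) + exp(-2*I*pi/3) = 0.)
Hence the multiplicities are chi_0: 1. Dimension check: dim(chi_3)*dim(chi_1) = 1*1 = 1 and sum (mult * dim) = 1*1 = 1.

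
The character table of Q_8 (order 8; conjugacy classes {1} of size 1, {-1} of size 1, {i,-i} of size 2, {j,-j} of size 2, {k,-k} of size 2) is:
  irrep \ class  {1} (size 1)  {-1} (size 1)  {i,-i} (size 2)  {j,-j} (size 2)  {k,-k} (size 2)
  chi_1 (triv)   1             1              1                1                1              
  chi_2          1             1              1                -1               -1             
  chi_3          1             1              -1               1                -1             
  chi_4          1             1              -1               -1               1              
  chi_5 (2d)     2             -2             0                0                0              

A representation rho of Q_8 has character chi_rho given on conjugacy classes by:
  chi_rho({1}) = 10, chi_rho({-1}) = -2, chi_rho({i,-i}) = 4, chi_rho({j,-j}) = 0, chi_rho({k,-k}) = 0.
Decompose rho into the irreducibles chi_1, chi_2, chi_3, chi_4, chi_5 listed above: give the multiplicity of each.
Multiplicities: chi_1: 2, chi_2: 2, chi_3: 0, chi_4: 0, chi_5: 3.

Reasoning: Use <chi_rho, chi> = (1/|G|) sum_C |C| * chi_rho(C) * conj(chi(C)) with |G| = 8 for each irreducible chi in the table:
  <chi_rho, chi_1> = (1/8)[1*(10)*conj(1) + 1*(-2)*conj(1) + 2*(4)*conj(1) + 2*(0)*conj(1) + 2*(0)*conj(1)]
      = (1/8)[(10) + (-2) + (8) + (0) + (0)] = 16/8 = 2
  <chi_rho, chi_2> = (1/8)[1*(10)*conj(1) + 1*(-2)*conj(1) + 2*(4)*conj(1) + 2*(0)*conj(-1) + 2*(0)*conj(-1)]
      = (1/8)[(10) + (-2) + (8) + (0) + (0)] = 16/8 = 2
  <chi_rho, chi_3> = (1/8)[1*(10)*conj(1) + 1*(-2)*conj(1) + 2*(4)*conj(-1) + 2*(0)*conj(1) + 2*(0)*conj(-1)]
      = (1/8)[(10) + (-2) + (-8) + (0) + (0)] = 0/8 = 0
  <chi_rho, chi_4> = (1/8)[1*(10)*conj(1) + 1*(-2)*conj(1) + 2*(4)*conj(-1) + 2*(0)*conj(-1) + 2*(0)*conj(1)]
      = (1/8)[(10) + (-2) + (-8) + (0) + (0)] = 0/8 = 0
  <chi_rho, chi_5> = (1/8)[1*(10)*conj(2) + 1*(-2)*conj(-2) + 2*(4)*conj(0) + 2*(0)*conj(0) + 2*(0)*conj(0)]
      = (1/8)[(20) + (4) + (0) + (0) + (0)] = 24/8 = 3
Dimension check: dim(rho) = sum (mult * dim) = 2*1 + 2*1 + 0*1 + 0*1 + 3*2 = 10 = chi_rho(e) = 10.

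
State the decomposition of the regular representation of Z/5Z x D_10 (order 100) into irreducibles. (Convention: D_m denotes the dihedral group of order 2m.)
Each irreducible V_i of dimension d_i appears with multiplicity d_i, i.e. rho_reg = (direct sum over all irreducibles V_i) d_i V_i. The irreducible dimensions for Z/5Z x D_10 are 1, 1, 1, 1, 1, 1, 1, 1, 1, 1, 1, 1, 1, 1, 1, 1, 1, 1, 1, 1, 2, 2, 2, 2, 2, 2, 2, 2, 2, 2, 2, 2, 2, 2, 2, 2, 2, 2, 2, 2: 20 irreducibles of dimension 1, each with multiplicity 1; 20 irreducibles of dimension 2, each with multiplicity 2. Total dimension 20*1*1 + 20*2*2 = 100 = |G|.

Reasoning: General theorem: in the regular representation of a finite group G, each irreducible appears with multiplicity equal to its dimension. Check: dim(rho_reg) = sum d_i^2 = 1 + 1 + 1 + 1 + 1 + 1 + 1 + 1 + 1 + 1 + 1 + 1 + 1 + 1 + 1 + 1 + 1 + 1 + 1 + 1 + 4 + 4 + 4 + 4 + 4 + 4 + 4 + 4 + 4 + 4 + 4 + 4 + 4 + 4 + 4 + 4 + 4 + 4 + 4 + 4 = 100 = |G|.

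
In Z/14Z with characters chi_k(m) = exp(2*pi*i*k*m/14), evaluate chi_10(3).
chi_10(3) = zeta_14^30 = exp(2*I*pi/7)

Details: chi_10(3) = zeta_14^(10*3) = zeta_14^30. Since zeta_14^14 = 1, this equals zeta_14^2 = exp(2*pi*i*2/14) = exp(2*I*pi/7).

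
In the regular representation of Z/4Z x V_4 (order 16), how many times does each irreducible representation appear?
Each irreducible V_i of dimension d_i appears with multiplicity d_i, i.e. rho_reg = (direct sum over all irreducibles V_i) d_i V_i. The irreducible dimensions for Z/4Z x V_4 are 1, 1, 1, 1, 1, 1, 1, 1, 1, 1, 1, 1, 1, 1, 1, 1: 16 irreducibles of dimension 1, each with multiplicity 1. Total dimension 16*1*1 = 16 = |G|.

Reasoning: General theorem: in the regular representation of a finite group G, each irreducible appears with multiplicity equal to its dimension. Check: dim(rho_reg) = sum d_i^2 = 1 + 1 + 1 + 1 + 1 + 1 + 1 + 1 + 1 + 1 + 1 + 1 + 1 + 1 + 1 + 1 = 16 = |G|.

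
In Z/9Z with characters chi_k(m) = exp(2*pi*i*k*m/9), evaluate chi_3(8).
chi_3(8) = zeta_9^24 = exp(-2*I*pi/3)

Working: chi_3(8) = zeta_9^(3*8) = zeta_9^24. Since zeta_9^9 = 1, this equals zeta_9^6 = exp(2*pi*i*6/9) = exp(-2*I*pi/3).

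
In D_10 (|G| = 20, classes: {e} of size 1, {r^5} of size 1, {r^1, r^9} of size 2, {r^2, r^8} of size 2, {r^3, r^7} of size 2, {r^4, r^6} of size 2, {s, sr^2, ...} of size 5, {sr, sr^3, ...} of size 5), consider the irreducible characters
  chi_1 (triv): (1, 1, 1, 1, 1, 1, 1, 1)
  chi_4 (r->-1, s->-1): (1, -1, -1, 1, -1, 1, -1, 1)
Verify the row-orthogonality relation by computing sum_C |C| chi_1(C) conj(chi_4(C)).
Sum = 0; so <chi_1, chi_4> = 0 (distinct irreducibles are orthogonal).

Reasoning: Compute term by term over conjugacy classes (|C| * chi_1(C) * conj(chi_4(C))):
  1*(1)*conj(1) + 1*(1)*conj(-1) + 2*(1)*conj(-1) + 2*(1)*conj(1) + 2*(1)*conj(-1) + 2*(1)*conj(1) + 5*(1)*conj(-1) + 5*(1)*conj(1)
  = (1) + (-1) + (-2) + (2) + (-2) + (2) + (-5) + (5)
  = 0.
Dividing by |G| = 20 gives 0/20 = 0, matching the row-orthogonality relation <chi_1, chi_4> = [chi_1 = chi_4].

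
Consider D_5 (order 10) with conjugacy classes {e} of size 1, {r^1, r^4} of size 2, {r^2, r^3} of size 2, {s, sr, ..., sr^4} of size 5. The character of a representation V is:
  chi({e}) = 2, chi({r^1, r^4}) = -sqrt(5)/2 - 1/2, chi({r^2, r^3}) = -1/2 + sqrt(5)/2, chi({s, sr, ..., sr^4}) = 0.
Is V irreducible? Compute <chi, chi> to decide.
Irreducible: <chi, chi> = 1.

Derivation: <chi, chi> = (1/|G|) sum_C |C| * |chi(C)|^2 = (1/10)[1*|2|^2 + 2*|-sqrt(5)/2 - 1/2|^2 + 2*|-1/2 + sqrt(5)/2|^2 + 5*|0|^2]
  = (1/10)[(4) + (sqrt(5) + 3) + (3 - sqrt(5)) + (0)] = 10/10 = 1.
A character is irreducible iff <chi, chi> = 1, so this representation is irreducible.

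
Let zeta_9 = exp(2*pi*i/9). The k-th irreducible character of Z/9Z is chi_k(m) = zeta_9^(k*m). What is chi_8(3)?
chi_8(3) = zeta_9^24 = exp(-2*I*pi/3)

Reasoning: chi_8(3) = zeta_9^(8*3) = zeta_9^24. Since zeta_9^9 = 1, this equals zeta_9^6 = exp(2*pi*i*6/9) = exp(-2*I*pi/3).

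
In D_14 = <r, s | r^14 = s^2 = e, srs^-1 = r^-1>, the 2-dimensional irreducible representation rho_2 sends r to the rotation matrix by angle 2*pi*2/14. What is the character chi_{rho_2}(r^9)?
chi_{rho_2}(r^9) = 2*cos(2*pi*2*9/14) = -2*cos(3*pi/7)

Working: rho_2(r^9) is rotation by angle 2*pi*2*9/14, whose trace is 2*cos(2*pi*2*9/14) = -2*cos(3*pi/7).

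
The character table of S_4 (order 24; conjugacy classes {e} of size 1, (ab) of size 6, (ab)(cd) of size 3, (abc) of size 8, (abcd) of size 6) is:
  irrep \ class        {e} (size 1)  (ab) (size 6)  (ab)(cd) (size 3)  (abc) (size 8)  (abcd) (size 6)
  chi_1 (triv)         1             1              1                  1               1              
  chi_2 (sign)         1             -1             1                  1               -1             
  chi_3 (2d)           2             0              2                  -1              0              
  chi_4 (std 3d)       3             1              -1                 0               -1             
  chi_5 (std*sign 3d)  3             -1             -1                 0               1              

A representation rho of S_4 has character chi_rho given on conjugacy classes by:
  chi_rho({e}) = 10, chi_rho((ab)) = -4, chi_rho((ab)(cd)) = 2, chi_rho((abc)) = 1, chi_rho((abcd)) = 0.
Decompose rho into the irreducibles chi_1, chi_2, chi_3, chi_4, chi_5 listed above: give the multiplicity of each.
Multiplicities: chi_1: 0, chi_2: 2, chi_3: 1, chi_4: 0, chi_5: 2.

Explanation: Use <chi_rho, chi> = (1/|G|) sum_C |C| * chi_rho(C) * conj(chi(C)) with |G| = 24 for each irreducible chi in the table:
  <chi_rho, chi_1> = (1/24)[1*(10)*conj(1) + 6*(-4)*conj(1) + 3*(2)*conj(1) + 8*(1)*conj(1) + 6*(0)*conj(1)]
      = (1/24)[(10) + (-24) + (6) + (8) + (0)] = 0/24 = 0
  <chi_rho, chi_2> = (1/24)[1*(10)*conj(1) + 6*(-4)*conj(-1) + 3*(2)*conj(1) + 8*(1)*conj(1) + 6*(0)*conj(-1)]
      = (1/24)[(10) + (24) + (6) + (8) + (0)] = 48/24 = 2
  <chi_rho, chi_3> = (1/24)[1*(10)*conj(2) + 6*(-4)*conj(0) + 3*(2)*conj(2) + 8*(1)*conj(-1) + 6*(0)*conj(0)]
      = (1/24)[(20) + (0) + (12) + (-8) + (0)] = 24/24 = 1
  <chi_rho, chi_4> = (1/24)[1*(10)*conj(3) + 6*(-4)*conj(1) + 3*(2)*conj(-1) + 8*(1)*conj(0) + 6*(0)*conj(-1)]
      = (1/24)[(30) + (-24) + (-6) + (0) + (0)] = 0/24 = 0
  <chi_rho, chi_5> = (1/24)[1*(10)*conj(3) + 6*(-4)*conj(-1) + 3*(2)*conj(-1) + 8*(1)*conj(0) + 6*(0)*conj(1)]
      = (1/24)[(30) + (24) + (-6) + (0) + (0)] = 48/24 = 2
Dimension check: dim(rho) = sum (mult * dim) = 0*1 + 2*1 + 1*2 + 0*3 + 2*3 = 10 = chi_rho(e) = 10.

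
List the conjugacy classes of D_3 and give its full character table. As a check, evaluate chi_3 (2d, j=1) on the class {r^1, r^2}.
Conjugacy classes: {e} of size 1, {r^1, r^2} of size 2, {s, sr, ..., sr^2} of size 3.
Character table:
  irrep \ class              {e} (size 1)  {r^1, r^2} (size 2)  {s, sr, ..., sr^2} (size 3)
  chi_1 (triv)               1             1                    1                          
  chi_2 (sign: r->1, s->-1)  1             1                    -1                         
  chi_3 (2d, j=1)            2             -1                   0                          

Spot check: chi_3 (2d, j=1) on {r^1, r^2} = -1.

Reasoning: D_3 has order 2*3 = 6 with 3 conjugacy classes, hence 3 irreducibles. Sum of squared dims 1 + 1 + 4 = 6 = |G|. Linear characters come from the abelianisation; the 2-dimensional irreps have character r^k -> 2*cos(2*pi*j*k/3), reflections -> 0.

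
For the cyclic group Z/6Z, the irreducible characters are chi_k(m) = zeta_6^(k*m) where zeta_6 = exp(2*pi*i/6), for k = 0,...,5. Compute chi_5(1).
chi_5(1) = zeta_6^5 = exp(-I*pi/3)

Details: chi_5(1) = zeta_6^(5*1) = zeta_6^5. Since zeta_6^6 = 1, this equals zeta_6^5 = exp(2*pi*i*5/6) = exp(-I*pi/3).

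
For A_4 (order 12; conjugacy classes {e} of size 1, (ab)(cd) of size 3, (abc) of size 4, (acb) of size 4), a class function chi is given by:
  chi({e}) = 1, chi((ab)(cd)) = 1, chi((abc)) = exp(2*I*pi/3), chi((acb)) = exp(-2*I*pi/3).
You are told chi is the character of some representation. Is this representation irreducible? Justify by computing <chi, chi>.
Irreducible: <chi, chi> = 1.

Proof sketch: <chi, chi> = (1/|G|) sum_C |C| * |chi(C)|^2 = (1/12)[1*|1|^2 + 3*|1|^2 + 4*|exp(2*I*pi/3)|^2 + 4*|exp(-2*I*pi/3)|^2]
  = (1/12)[(1) + (3) + (4) + (4)] = 12/12 = 1.
(Exp terms are combined using exp(i*s)*conj(exp(i*t)) = exp(i*(s-t)), and sums of them are collapsed using the identity that for every m > 1 the m distinct m-th roots of unity sum to 0, e.g. 1 + exp(2*I*pi/3) + exp(-2*I*pi/3) = 0.)
A character is irreducible iff <chi, chi> = 1, so this representation is irreducible.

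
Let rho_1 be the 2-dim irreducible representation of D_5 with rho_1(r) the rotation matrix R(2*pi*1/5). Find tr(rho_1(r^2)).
chi_{rho_1}(r^2) = 2*cos(2*pi*1*2/5) = -sqrt(5)/2 - 1/2

Derivation: rho_1(r^2) is rotation by angle 2*pi*1*2/5, whose trace is 2*cos(2*pi*1*2/5) = -sqrt(5)/2 - 1/2.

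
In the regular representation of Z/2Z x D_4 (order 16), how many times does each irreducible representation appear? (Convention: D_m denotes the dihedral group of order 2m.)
Each irreducible V_i of dimension d_i appears with multiplicity d_i, i.e. rho_reg = (direct sum over all irreducibles V_i) d_i V_i. The irreducible dimensions for Z/2Z x D_4 are 1, 1, 1, 1, 1, 1, 1, 1, 2, 2: 8 irreducibles of dimension 1, each with multiplicity 1; 2 irreducibles of dimension 2, each with multiplicity 2. Total dimension 8*1*1 + 2*2*2 = 16 = |G|.

Working: General theorem: in the regular representation of a finite group G, each irreducible appears with multiplicity equal to its dimension. Check: dim(rho_reg) = sum d_i^2 = 1 + 1 + 1 + 1 + 1 + 1 + 1 + 1 + 4 + 4 = 16 = |G|.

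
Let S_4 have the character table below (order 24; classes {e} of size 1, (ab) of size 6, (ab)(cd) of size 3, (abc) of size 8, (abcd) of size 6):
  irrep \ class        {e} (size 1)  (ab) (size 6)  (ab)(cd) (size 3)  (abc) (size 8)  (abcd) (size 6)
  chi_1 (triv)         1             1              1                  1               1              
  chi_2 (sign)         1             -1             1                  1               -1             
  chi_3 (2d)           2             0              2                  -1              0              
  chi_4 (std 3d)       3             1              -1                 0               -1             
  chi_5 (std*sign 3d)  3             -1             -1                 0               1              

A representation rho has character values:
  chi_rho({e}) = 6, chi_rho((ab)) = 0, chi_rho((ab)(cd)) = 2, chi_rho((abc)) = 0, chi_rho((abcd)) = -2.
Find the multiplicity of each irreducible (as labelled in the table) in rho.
Multiplicities: chi_1: 0, chi_2: 1, chi_3: 1, chi_4: 1, chi_5: 0.

Justification: Use <chi_rho, chi> = (1/|G|) sum_C |C| * chi_rho(C) * conj(chi(C)) with |G| = 24 for each irreducible chi in the table:
  <chi_rho, chi_1> = (1/24)[1*(6)*conj(1) + 6*(0)*conj(1) + 3*(2)*conj(1) + 8*(0)*conj(1) + 6*(-2)*conj(1)]
      = (1/24)[(6) + (0) + (6) + (0) + (-12)] = 0/24 = 0
  <chi_rho, chi_2> = (1/24)[1*(6)*conj(1) + 6*(0)*conj(-1) + 3*(2)*conj(1) + 8*(0)*conj(1) + 6*(-2)*conj(-1)]
      = (1/24)[(6) + (0) + (6) + (0) + (12)] = 24/24 = 1
  <chi_rho, chi_3> = (1/24)[1*(6)*conj(2) + 6*(0)*conj(0) + 3*(2)*conj(2) + 8*(0)*conj(-1) + 6*(-2)*conj(0)]
      = (1/24)[(12) + (0) + (12) + (0) + (0)] = 24/24 = 1
  <chi_rho, chi_4> = (1/24)[1*(6)*conj(3) + 6*(0)*conj(1) + 3*(2)*conj(-1) + 8*(0)*conj(0) + 6*(-2)*conj(-1)]
      = (1/24)[(18) + (0) + (-6) + (0) + (12)] = 24/24 = 1
  <chi_rho, chi_5> = (1/24)[1*(6)*conj(3) + 6*(0)*conj(-1) + 3*(2)*conj(-1) + 8*(0)*conj(0) + 6*(-2)*conj(1)]
      = (1/24)[(18) + (0) + (-6) + (0) + (-12)] = 0/24 = 0
Dimension check: dim(rho) = sum (mult * dim) = 0*1 + 1*1 + 1*2 + 1*3 + 0*3 = 6 = chi_rho(e) = 6.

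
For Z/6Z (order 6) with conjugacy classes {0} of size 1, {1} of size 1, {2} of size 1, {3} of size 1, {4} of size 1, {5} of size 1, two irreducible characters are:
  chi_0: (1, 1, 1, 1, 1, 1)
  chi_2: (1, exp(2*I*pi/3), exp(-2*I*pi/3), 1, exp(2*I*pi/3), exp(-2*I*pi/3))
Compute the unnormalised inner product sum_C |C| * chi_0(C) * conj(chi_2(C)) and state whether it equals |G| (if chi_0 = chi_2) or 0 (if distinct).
Sum = 0; so <chi_0, chi_2> = 0 (distinct irreducibles are orthogonal).

Details: Compute term by term over conjugacy classes (|C| * chi_0(C) * conj(chi_2(C))):
  1*(1)*conj(1) + 1*(1)*conj(exp(2*I*pi/3)) + 1*(1)*conj(exp(-2*I*pi/3)) + 1*(1)*conj(1) + 1*(1)*conj(exp(2*I*pi/3)) + 1*(1)*conj(exp(-2*I*pi/3))
  = (1) + (exp(-2*I*pi/3)) + (exp(2*I*pi/3)) + (1) + (exp(-2*I*pi/3)) + (exp(2*I*pi/3))
  = 0.
(Exp terms are combined using exp(i*s)*conj(exp(i*t)) = exp(i*(s-t)), and sums of them are collapsed using the identity that for every m > 1 the m distinct m-th roots of unity sum to 0, e.g. 1 + exp(2*I*pi/3) + exp(-2*I*pi/3) = 0.)
Dividing by |G| = 6 gives 0/6 = 0, matching the row-orthogonality relation <chi_0, chi_2> = [chi_0 = chi_2].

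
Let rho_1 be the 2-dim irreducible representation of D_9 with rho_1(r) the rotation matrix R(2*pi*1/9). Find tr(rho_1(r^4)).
chi_{rho_1}(r^4) = 2*cos(2*pi*1*4/9) = -2*cos(pi/9)

Explanation: rho_1(r^4) is rotation by angle 2*pi*1*4/9, whose trace is 2*cos(2*pi*1*4/9) = -2*cos(pi/9).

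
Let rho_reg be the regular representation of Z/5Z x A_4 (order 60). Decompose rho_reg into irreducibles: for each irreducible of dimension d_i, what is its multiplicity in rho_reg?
Each irreducible V_i of dimension d_i appears with multiplicity d_i, i.e. rho_reg = (direct sum over all irreducibles V_i) d_i V_i. The irreducible dimensions for Z/5Z x A_4 are 1, 1, 1, 1, 1, 1, 1, 1, 1, 1, 1, 1, 1, 1, 1, 3, 3, 3, 3, 3: 15 irreducibles of dimension 1, each with multiplicity 1; 5 irreducibles of dimension 3, each with multiplicity 3. Total dimension 15*1*1 + 5*3*3 = 60 = |G|.

General theorem: in the regular representation of a finite group G, each irreducible appears with multiplicity equal to its dimension. Check: dim(rho_reg) = sum d_i^2 = 1 + 1 + 1 + 1 + 1 + 1 + 1 + 1 + 1 + 1 + 1 + 1 + 1 + 1 + 1 + 9 + 9 + 9 + 9 + 9 = 60 = |G|.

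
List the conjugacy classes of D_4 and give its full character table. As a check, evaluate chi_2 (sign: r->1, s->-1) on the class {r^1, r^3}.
Conjugacy classes: {e} of size 1, {r^2} of size 1, {r^1, r^3} of size 2, {s, sr^2, ...} of size 2, {sr, sr^3, ...} of size 2.
Character table:
  irrep \ class              {e} (size 1)  {r^2} (size 1)  {r^1, r^3} (size 2)  {s, sr^2, ...} (size 2)  {sr, sr^3, ...} (size 2)
  chi_1 (triv)               1             1               1                    1                        1                       
  chi_2 (sign: r->1, s->-1)  1             1               1                    -1                       -1                      
  chi_3 (r->-1, s->1)        1             1               -1                   1                        -1                      
  chi_4 (r->-1, s->-1)       1             1               -1                   -1                       1                       
  chi_5 (2d, j=1)            2             -2              0                    0                        0                       

Spot check: chi_2 (sign: r->1, s->-1) on {r^1, r^3} = 1.

D_4 has order 2*4 = 8 with 5 conjugacy classes, hence 5 irreducibles. Sum of squared dims 1 + 1 + 1 + 1 + 4 = 8 = |G|. Linear characters come from the abelianisation; the 2-dimensional irreps have character r^k -> 2*cos(2*pi*j*k/4), reflections -> 0.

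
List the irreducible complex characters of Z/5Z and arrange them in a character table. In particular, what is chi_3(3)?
Character table of Z/5Z (irreps indexed chi_0,...,chi_4 with chi_k(m) = zeta_5^(k*m), zeta_5 = exp(2*pi*i/5)):
  irrep \ class  {0} (size 1)  {1} (size 1)    {2} (size 1)    {3} (size 1)    {4} (size 1)  
  chi_0          1             1               1               1               1             
  chi_1          1             exp(2*I*pi/5)   exp(4*I*pi/5)   exp(-4*I*pi/5)  exp(-2*I*pi/5)
  chi_2          1             exp(4*I*pi/5)   exp(-2*I*pi/5)  exp(2*I*pi/5)   exp(-4*I*pi/5)
  chi_3          1             exp(-4*I*pi/5)  exp(2*I*pi/5)   exp(-2*I*pi/5)  exp(4*I*pi/5) 
  chi_4          1             exp(-2*I*pi/5)  exp(-4*I*pi/5)  exp(4*I*pi/5)   exp(2*I*pi/5) 

Spot check: chi_3(3) = zeta_5^(3*3) = zeta_5^9 = exp(-2*I*pi/5).

Derivation: Z/5Z is abelian, so all 5 irreducible complex representations are 1-dimensional. They are given by chi_k(m) = zeta_5^(k*m) for k = 0,...,4. Row orthogonality: sum_m chi_k(m) conj(chi_l(m)) = 5 * [k = l].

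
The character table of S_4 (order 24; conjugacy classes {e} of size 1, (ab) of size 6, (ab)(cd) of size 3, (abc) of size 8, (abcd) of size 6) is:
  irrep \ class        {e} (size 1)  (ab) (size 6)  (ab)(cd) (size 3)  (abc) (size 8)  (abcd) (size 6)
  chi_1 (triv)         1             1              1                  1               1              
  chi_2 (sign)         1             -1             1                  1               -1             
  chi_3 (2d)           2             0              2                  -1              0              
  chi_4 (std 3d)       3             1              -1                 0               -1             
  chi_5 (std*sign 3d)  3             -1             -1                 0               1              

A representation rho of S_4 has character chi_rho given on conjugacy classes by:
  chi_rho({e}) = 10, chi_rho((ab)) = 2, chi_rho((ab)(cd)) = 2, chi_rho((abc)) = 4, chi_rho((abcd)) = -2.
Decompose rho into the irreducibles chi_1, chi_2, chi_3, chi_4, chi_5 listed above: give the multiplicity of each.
Multiplicities: chi_1: 2, chi_2: 2, chi_3: 0, chi_4: 2, chi_5: 0.

Argument: Use <chi_rho, chi> = (1/|G|) sum_C |C| * chi_rho(C) * conj(chi(C)) with |G| = 24 for each irreducible chi in the table:
  <chi_rho, chi_1> = (1/24)[1*(10)*conj(1) + 6*(2)*conj(1) + 3*(2)*conj(1) + 8*(4)*conj(1) + 6*(-2)*conj(1)]
      = (1/24)[(10) + (12) + (6) + (32) + (-12)] = 48/24 = 2
  <chi_rho, chi_2> = (1/24)[1*(10)*conj(1) + 6*(2)*conj(-1) + 3*(2)*conj(1) + 8*(4)*conj(1) + 6*(-2)*conj(-1)]
      = (1/24)[(10) + (-12) + (6) + (32) + (12)] = 48/24 = 2
  <chi_rho, chi_3> = (1/24)[1*(10)*conj(2) + 6*(2)*conj(0) + 3*(2)*conj(2) + 8*(4)*conj(-1) + 6*(-2)*conj(0)]
      = (1/24)[(20) + (0) + (12) + (-32) + (0)] = 0/24 = 0
  <chi_rho, chi_4> = (1/24)[1*(10)*conj(3) + 6*(2)*conj(1) + 3*(2)*conj(-1) + 8*(4)*conj(0) + 6*(-2)*conj(-1)]
      = (1/24)[(30) + (12) + (-6) + (0) + (12)] = 48/24 = 2
  <chi_rho, chi_5> = (1/24)[1*(10)*conj(3) + 6*(2)*conj(-1) + 3*(2)*conj(-1) + 8*(4)*conj(0) + 6*(-2)*conj(1)]
      = (1/24)[(30) + (-12) + (-6) + (0) + (-12)] = 0/24 = 0
Dimension check: dim(rho) = sum (mult * dim) = 2*1 + 2*1 + 0*2 + 2*3 + 0*3 = 10 = chi_rho(e) = 10.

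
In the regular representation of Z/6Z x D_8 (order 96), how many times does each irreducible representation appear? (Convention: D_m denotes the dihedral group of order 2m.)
Each irreducible V_i of dimension d_i appears with multiplicity d_i, i.e. rho_reg = (direct sum over all irreducibles V_i) d_i V_i. The irreducible dimensions for Z/6Z x D_8 are 1, 1, 1, 1, 1, 1, 1, 1, 1, 1, 1, 1, 1, 1, 1, 1, 1, 1, 1, 1, 1, 1, 1, 1, 2, 2, 2, 2, 2, 2, 2, 2, 2, 2, 2, 2, 2, 2, 2, 2, 2, 2: 24 irreducibles of dimension 1, each with multiplicity 1; 18 irreducibles of dimension 2, each with multiplicity 2. Total dimension 24*1*1 + 18*2*2 = 96 = |G|.

Derivation: General theorem: in the regular representation of a finite group G, each irreducible appears with multiplicity equal to its dimension. Check: dim(rho_reg) = sum d_i^2 = 1 + 1 + 1 + 1 + 1 + 1 + 1 + 1 + 1 + 1 + 1 + 1 + 1 + 1 + 1 + 1 + 1 + 1 + 1 + 1 + 1 + 1 + 1 + 1 + 4 + 4 + 4 + 4 + 4 + 4 + 4 + 4 + 4 + 4 + 4 + 4 + 4 + 4 + 4 + 4 + 4 + 4 = 96 = |G|.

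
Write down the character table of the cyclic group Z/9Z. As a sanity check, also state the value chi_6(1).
Character table of Z/9Z (irreps indexed chi_0,...,chi_8 with chi_k(m) = zeta_9^(k*m), zeta_9 = exp(2*pi*i/9)):
  irrep \ class  {0} (size 1)  {1} (size 1)    {2} (size 1)    {3} (size 1)    {4} (size 1)    {5} (size 1)    {6} (size 1)    {7} (size 1)    {8} (size 1)  
  chi_0          1             1               1               1               1               1               1               1               1             
  chi_1          1             exp(2*I*pi/9)   exp(4*I*pi/9)   exp(2*I*pi/3)   exp(8*I*pi/9)   exp(-8*I*pi/9)  exp(-2*I*pi/3)  exp(-4*I*pi/9)  exp(-2*I*pi/9)
  chi_2          1             exp(4*I*pi/9)   exp(8*I*pi/9)   exp(-2*I*pi/3)  exp(-2*I*pi/9)  exp(2*I*pi/9)   exp(2*I*pi/3)   exp(-8*I*pi/9)  exp(-4*I*pi/9)
  chi_3          1             exp(2*I*pi/3)   exp(-2*I*pi/3)  1               exp(2*I*pi/3)   exp(-2*I*pi/3)  1               exp(2*I*pi/3)   exp(-2*I*pi/3)
  chi_4          1             exp(8*I*pi/9)   exp(-2*I*pi/9)  exp(2*I*pi/3)   exp(-4*I*pi/9)  exp(4*I*pi/9)   exp(-2*I*pi/3)  exp(2*I*pi/9)   exp(-8*I*pi/9)
  chi_5          1             exp(-8*I*pi/9)  exp(2*I*pi/9)   exp(-2*I*pi/3)  exp(4*I*pi/9)   exp(-4*I*pi/9)  exp(2*I*pi/3)   exp(-2*I*pi/9)  exp(8*I*pi/9) 
  chi_6          1             exp(-2*I*pi/3)  exp(2*I*pi/3)   1               exp(-2*I*pi/3)  exp(2*I*pi/3)   1               exp(-2*I*pi/3)  exp(2*I*pi/3) 
  chi_7          1             exp(-4*I*pi/9)  exp(-8*I*pi/9)  exp(2*I*pi/3)   exp(2*I*pi/9)   exp(-2*I*pi/9)  exp(-2*I*pi/3)  exp(8*I*pi/9)   exp(4*I*pi/9) 
  chi_8          1             exp(-2*I*pi/9)  exp(-4*I*pi/9)  exp(-2*I*pi/3)  exp(-8*I*pi/9)  exp(8*I*pi/9)   exp(2*I*pi/3)   exp(4*I*pi/9)   exp(2*I*pi/9) 

Spot check: chi_6(1) = zeta_9^(6*1) = zeta_9^6 = exp(-2*I*pi/3).

Proof sketch: Z/9Z is abelian, so all 9 irreducible complex representations are 1-dimensional. They are given by chi_k(m) = zeta_9^(k*m) for k = 0,...,8. Row orthogonality: sum_m chi_k(m) conj(chi_l(m)) = 9 * [k = l].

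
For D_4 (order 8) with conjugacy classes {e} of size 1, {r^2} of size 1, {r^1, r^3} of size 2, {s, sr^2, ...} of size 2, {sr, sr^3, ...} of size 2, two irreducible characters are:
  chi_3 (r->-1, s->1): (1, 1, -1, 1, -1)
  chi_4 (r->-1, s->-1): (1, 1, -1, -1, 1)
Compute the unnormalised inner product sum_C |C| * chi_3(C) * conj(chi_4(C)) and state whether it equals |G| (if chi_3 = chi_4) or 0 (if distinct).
Sum = 0; so <chi_3, chi_4> = 0 (distinct irreducibles are orthogonal).

Proof sketch: Compute term by term over conjugacy classes (|C| * chi_3(C) * conj(chi_4(C))):
  1*(1)*conj(1) + 1*(1)*conj(1) + 2*(-1)*conj(-1) + 2*(1)*conj(-1) + 2*(-1)*conj(1)
  = (1) + (1) + (2) + (-2) + (-2)
  = 0.
Dividing by |G| = 8 gives 0/8 = 0, matching the row-orthogonality relation <chi_3, chi_4> = [chi_3 = chi_4].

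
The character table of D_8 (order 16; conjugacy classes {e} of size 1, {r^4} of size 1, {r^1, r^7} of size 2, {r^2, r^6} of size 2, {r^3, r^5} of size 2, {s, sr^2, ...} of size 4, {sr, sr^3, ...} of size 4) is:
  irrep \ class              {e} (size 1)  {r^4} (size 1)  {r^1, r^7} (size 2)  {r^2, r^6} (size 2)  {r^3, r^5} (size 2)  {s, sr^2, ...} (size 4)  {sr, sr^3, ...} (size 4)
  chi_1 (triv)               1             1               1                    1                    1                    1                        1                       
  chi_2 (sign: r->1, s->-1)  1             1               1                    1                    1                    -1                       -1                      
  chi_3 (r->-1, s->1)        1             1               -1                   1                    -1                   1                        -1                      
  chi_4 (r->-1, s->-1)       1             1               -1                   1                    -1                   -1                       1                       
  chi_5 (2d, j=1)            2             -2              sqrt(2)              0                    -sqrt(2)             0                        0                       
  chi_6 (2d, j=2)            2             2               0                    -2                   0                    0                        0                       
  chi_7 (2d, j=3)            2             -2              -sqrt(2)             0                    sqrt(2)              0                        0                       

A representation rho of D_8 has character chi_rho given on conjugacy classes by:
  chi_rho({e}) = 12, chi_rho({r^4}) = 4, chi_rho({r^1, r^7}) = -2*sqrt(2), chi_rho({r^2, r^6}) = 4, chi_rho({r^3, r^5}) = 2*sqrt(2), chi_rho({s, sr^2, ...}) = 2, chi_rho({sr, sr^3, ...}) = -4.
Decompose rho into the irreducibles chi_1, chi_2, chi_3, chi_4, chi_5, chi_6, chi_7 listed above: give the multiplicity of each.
Multiplicities: chi_1: 1, chi_2: 2, chi_3: 3, chi_4: 0, chi_5: 0, chi_6: 1, chi_7: 2.

Proof sketch: Use <chi_rho, chi> = (1/|G|) sum_C |C| * chi_rho(C) * conj(chi(C)) with |G| = 16 for each irreducible chi in the table:
  <chi_rho, chi_1> = (1/16)[1*(12)*conj(1) + 1*(4)*conj(1) + 2*(-2*sqrt(2))*conj(1) + 2*(4)*conj(1) + 2*(2*sqrt(2))*conj(1) + 4*(2)*conj(1) + 4*(-4)*conj(1)]
      = (1/16)[(12) + (4) + (-4*sqrt(2)) + (8) + (4*sqrt(2)) + (8) + (-16)] = 16/16 = 1
  <chi_rho, chi_2> = (1/16)[1*(12)*conj(1) + 1*(4)*conj(1) + 2*(-2*sqrt(2))*conj(1) + 2*(4)*conj(1) + 2*(2*sqrt(2))*conj(1) + 4*(2)*conj(-1) + 4*(-4)*conj(-1)]
      = (1/16)[(12) + (4) + (-4*sqrt(2)) + (8) + (4*sqrt(2)) + (-8) + (16)] = 32/16 = 2
  <chi_rho, chi_3> = (1/16)[1*(12)*conj(1) + 1*(4)*conj(1) + 2*(-2*sqrt(2))*conj(-1) + 2*(4)*conj(1) + 2*(2*sqrt(2))*conj(-1) + 4*(2)*conj(1) + 4*(-4)*conj(-1)]
      = (1/16)[(12) + (4) + (4*sqrt(2)) + (8) + (-4*sqrt(2)) + (8) + (16)] = 48/16 = 3
  <chi_rho, chi_4> = (1/16)[1*(12)*conj(1) + 1*(4)*conj(1) + 2*(-2*sqrt(2))*conj(-1) + 2*(4)*conj(1) + 2*(2*sqrt(2))*conj(-1) + 4*(2)*conj(-1) + 4*(-4)*conj(1)]
      = (1/16)[(12) + (4) + (4*sqrt(2)) + (8) + (-4*sqrt(2)) + (-8) + (-16)] = 0/16 = 0
  <chi_rho, chi_5> = (1/16)[1*(12)*conj(2) + 1*(4)*conj(-2) + 2*(-2*sqrt(2))*conj(sqrt(2)) + 2*(4)*conj(0) + 2*(2*sqrt(2))*conj(-sqrt(2)) + 4*(2)*conj(0) + 4*(-4)*conj(0)]
      = (1/16)[(24) + (-8) + (-8) + (0) + (-8) + (0) + (0)] = 0/16 = 0
  <chi_rho, chi_6> = (1/16)[1*(12)*conj(2) + 1*(4)*conj(2) + 2*(-2*sqrt(2))*conj(0) + 2*(4)*conj(-2) + 2*(2*sqrt(2))*conj(0) + 4*(2)*conj(0) + 4*(-4)*conj(0)]
      = (1/16)[(24) + (8) + (0) + (-16) + (0) + (0) + (0)] = 16/16 = 1
  <chi_rho, chi_7> = (1/16)[1*(12)*conj(2) + 1*(4)*conj(-2) + 2*(-2*sqrt(2))*conj(-sqrt(2)) + 2*(4)*conj(0) + 2*(2*sqrt(2))*conj(sqrt(2)) + 4*(2)*conj(0) + 4*(-4)*conj(0)]
      = (1/16)[(24) + (-8) + (8) + (0) + (8) + (0) + (0)] = 32/16 = 2
Dimension check: dim(rho) = sum (mult * dim) = 1*1 + 2*1 + 3*1 + 0*1 + 0*2 + 1*2 + 2*2 = 12 = chi_rho(e) = 12.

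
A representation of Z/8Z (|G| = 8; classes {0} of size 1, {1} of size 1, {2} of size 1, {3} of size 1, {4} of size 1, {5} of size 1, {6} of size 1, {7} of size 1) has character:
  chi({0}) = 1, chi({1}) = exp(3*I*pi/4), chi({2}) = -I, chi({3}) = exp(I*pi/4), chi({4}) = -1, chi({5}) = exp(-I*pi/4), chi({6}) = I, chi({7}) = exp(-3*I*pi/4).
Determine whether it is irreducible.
Irreducible: <chi, chi> = 1.

Justification: <chi, chi> = (1/|G|) sum_C |C| * |chi(C)|^2 = (1/8)[1*|1|^2 + 1*|exp(3*I*pi/4)|^2 + 1*|-I|^2 + 1*|exp(I*pi/4)|^2 + 1*|-1|^2 + 1*|exp(-I*pi/4)|^2 + 1*|I|^2 + 1*|exp(-3*I*pi/4)|^2]
  = (1/8)[(1) + (1) + (1) + (1) + (1) + (1) + (1) + (1)] = 8/8 = 1.
(Exp terms are combined using exp(i*s)*conj(exp(i*t)) = exp(i*(s-t)), and sums of them are collapsed using the identity that for every m > 1 the m distinct m-th roots of unity sum to 0, e.g. 1 + exp(2*I*pi/3) + exp(-2*I*pi/3) = 0.)
A character is irreducible iff <chi, chi> = 1, so this representation is irreducible.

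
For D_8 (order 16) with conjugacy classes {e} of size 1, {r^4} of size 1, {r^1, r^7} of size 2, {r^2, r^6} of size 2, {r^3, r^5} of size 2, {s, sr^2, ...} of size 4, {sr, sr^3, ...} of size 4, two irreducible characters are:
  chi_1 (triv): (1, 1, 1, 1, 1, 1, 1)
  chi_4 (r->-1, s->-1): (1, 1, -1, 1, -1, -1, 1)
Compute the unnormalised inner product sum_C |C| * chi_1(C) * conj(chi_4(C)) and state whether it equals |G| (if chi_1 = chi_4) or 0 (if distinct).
Sum = 0; so <chi_1, chi_4> = 0 (distinct irreducibles are orthogonal).

Reasoning: Compute term by term over conjugacy classes (|C| * chi_1(C) * conj(chi_4(C))):
  1*(1)*conj(1) + 1*(1)*conj(1) + 2*(1)*conj(-1) + 2*(1)*conj(1) + 2*(1)*conj(-1) + 4*(1)*conj(-1) + 4*(1)*conj(1)
  = (1) + (1) + (-2) + (2) + (-2) + (-4) + (4)
  = 0.
Dividing by |G| = 16 gives 0/16 = 0, matching the row-orthogonality relation <chi_1, chi_4> = [chi_1 = chi_4].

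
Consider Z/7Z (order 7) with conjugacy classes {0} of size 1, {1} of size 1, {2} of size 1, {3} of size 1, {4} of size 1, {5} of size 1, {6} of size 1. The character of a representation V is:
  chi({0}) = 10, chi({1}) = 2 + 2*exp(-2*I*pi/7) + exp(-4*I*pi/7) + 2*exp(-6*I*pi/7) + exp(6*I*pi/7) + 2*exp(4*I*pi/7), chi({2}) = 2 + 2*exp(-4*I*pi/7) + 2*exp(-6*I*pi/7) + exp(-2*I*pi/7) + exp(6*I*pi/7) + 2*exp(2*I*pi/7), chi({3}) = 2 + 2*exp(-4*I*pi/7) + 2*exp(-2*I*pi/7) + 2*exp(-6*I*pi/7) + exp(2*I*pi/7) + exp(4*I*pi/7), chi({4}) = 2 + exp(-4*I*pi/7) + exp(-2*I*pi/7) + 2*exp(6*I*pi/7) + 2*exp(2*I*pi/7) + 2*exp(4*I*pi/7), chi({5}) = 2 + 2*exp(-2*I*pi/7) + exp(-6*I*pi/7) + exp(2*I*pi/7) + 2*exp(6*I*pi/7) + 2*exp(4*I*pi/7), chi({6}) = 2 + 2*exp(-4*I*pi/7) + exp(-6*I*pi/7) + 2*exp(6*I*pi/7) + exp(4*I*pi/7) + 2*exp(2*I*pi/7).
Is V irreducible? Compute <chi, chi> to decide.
Not irreducible (reducible): <chi, chi> = 18 > 1.

Why: <chi, chi> = (1/|G|) sum_C |C| * |chi(C)|^2 = (1/7)[1*|10|^2 + 1*|2 + 2*exp(-2*I*pi/7) + exp(-4*I*pi/7) + 2*exp(-6*I*pi/7) + exp(6*I*pi/7) + 2*exp(4*I*pi/7)|^2 + 1*|2 + 2*exp(-4*I*pi/7) + 2*exp(-6*I*pi/7) + exp(-2*I*pi/7) + exp(6*I*pi/7) + 2*exp(2*I*pi/7)|^2 + 1*|2 + 2*exp(-4*I*pi/7) + 2*exp(-2*I*pi/7) + 2*exp(-6*I*pi/7) + exp(2*I*pi/7) + exp(4*I*pi/7)|^2 + 1*|2 + exp(-4*I*pi/7) + exp(-2*I*pi/7) + 2*exp(6*I*pi/7) + 2*exp(2*I*pi/7) + 2*exp(4*I*pi/7)|^2 + 1*|2 + 2*exp(-2*I*pi/7) + exp(-6*I*pi/7) + exp(2*I*pi/7) + 2*exp(6*I*pi/7) + 2*exp(4*I*pi/7)|^2 + 1*|2 + 2*exp(-4*I*pi/7) + exp(-6*I*pi/7) + 2*exp(6*I*pi/7) + exp(4*I*pi/7) + 2*exp(2*I*pi/7)|^2]
  = (1/7)[(100) + (18 + 15*exp(-4*I*pi/7) + 12*exp(-2*I*pi/7) + 14*exp(-6*I*pi/7) + 14*exp(6*I*pi/7) + 12*exp(2*I*pi/7) + 15*exp(4*I*pi/7)) + (18 + 12*exp(-4*I*pi/7) + 14*exp(-2*I*pi/7) + 15*exp(-6*I*pi/7) + 15*exp(6*I*pi/7) + 14*exp(2*I*pi/7) + 12*exp(4*I*pi/7)) + (18 + 14*exp(-4*I*pi/7) + 15*exp(-2*I*pi/7) + 12*exp(-6*I*pi/7) + 12*exp(6*I*pi/7) + 15*exp(2*I*pi/7) + 14*exp(4*I*pi/7)) + (18 + 14*exp(-4*I*pi/7) + 15*exp(-2*I*pi/7) + 12*exp(-6*I*pi/7) + 12*exp(6*I*pi/7) + 15*exp(2*I*pi/7) + 14*exp(4*I*pi/7)) + (18 + 12*exp(-4*I*pi/7) + 14*exp(-2*I*pi/7) + 15*exp(-6*I*pi/7) + 15*exp(6*I*pi/7) + 14*exp(2*I*pi/7) + 12*exp(4*I*pi/7)) + (18 + 15*exp(-4*I*pi/7) + 12*exp(-2*I*pi/7) + 14*exp(-6*I*pi/7) + 14*exp(6*I*pi/7) + 12*exp(2*I*pi/7) + 15*exp(4*I*pi/7))] = 126/7 = 18.
(Exp terms are combined using exp(i*s)*conj(exp(i*t)) = exp(i*(s-t)), and sums of them are collapsed using the identity that for every m > 1 the m distinct m-th roots of unity sum to 0, e.g. 1 + exp(2*I*pi/3) + exp(-2*I*pi/3) = 0.)
A character is irreducible iff <chi, chi> = 1, so this representation is reducible.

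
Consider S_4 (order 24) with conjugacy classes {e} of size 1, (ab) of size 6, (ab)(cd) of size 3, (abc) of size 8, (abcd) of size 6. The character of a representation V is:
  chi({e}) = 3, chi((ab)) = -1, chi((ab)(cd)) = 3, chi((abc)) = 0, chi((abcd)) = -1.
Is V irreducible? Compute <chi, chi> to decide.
Not irreducible (reducible): <chi, chi> = 2 > 1.

Working: <chi, chi> = (1/|G|) sum_C |C| * |chi(C)|^2 = (1/24)[1*|3|^2 + 6*|-1|^2 + 3*|3|^2 + 8*|0|^2 + 6*|-1|^2]
  = (1/24)[(9) + (6) + (27) + (0) + (6)] = 48/24 = 2.
A character is irreducible iff <chi, chi> = 1, so this representation is reducible.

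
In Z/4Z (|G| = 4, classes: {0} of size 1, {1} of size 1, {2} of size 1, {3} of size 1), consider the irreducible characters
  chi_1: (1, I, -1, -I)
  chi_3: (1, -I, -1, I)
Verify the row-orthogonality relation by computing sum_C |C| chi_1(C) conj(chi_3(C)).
Sum = 0; so <chi_1, chi_3> = 0 (distinct irreducibles are orthogonal).

Details: Compute term by term over conjugacy classes (|C| * chi_1(C) * conj(chi_3(C))):
  1*(1)*conj(1) + 1*(I)*conj(-I) + 1*(-1)*conj(-1) + 1*(-I)*conj(I)
  = (1) + (-1) + (1) + (-1)
  = 0.
(Exp terms are combined using exp(i*s)*conj(exp(i*t)) = exp(i*(s-t)), and sums of them are collapsed using the identity that for every m > 1 the m distinct m-th roots of unity sum to 0, e.g. 1 + exp(2*I*pi/3) + exp(-2*I*pi/3) = 0.)
Dividing by |G| = 4 gives 0/4 = 0, matching the row-orthogonality relation <chi_1, chi_3> = [chi_1 = chi_3].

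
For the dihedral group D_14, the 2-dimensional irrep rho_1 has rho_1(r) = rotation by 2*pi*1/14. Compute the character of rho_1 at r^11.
chi_{rho_1}(r^11) = 2*cos(2*pi*1*11/14) = 2*cos(3*pi/7)

Why: rho_1(r^11) is rotation by angle 2*pi*1*11/14, whose trace is 2*cos(2*pi*1*11/14) = 2*cos(3*pi/7).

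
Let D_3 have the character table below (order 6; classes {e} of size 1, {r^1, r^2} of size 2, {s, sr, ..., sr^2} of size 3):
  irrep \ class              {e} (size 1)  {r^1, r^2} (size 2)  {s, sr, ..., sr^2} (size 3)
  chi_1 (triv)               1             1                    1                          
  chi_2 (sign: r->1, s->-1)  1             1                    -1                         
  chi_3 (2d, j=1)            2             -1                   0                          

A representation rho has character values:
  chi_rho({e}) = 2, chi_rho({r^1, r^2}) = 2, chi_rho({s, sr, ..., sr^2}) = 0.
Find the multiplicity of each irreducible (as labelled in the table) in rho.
Multiplicities: chi_1: 1, chi_2: 1, chi_3: 0.

Why: Use <chi_rho, chi> = (1/|G|) sum_C |C| * chi_rho(C) * conj(chi(C)) with |G| = 6 for each irreducible chi in the table:
  <chi_rho, chi_1> = (1/6)[1*(2)*conj(1) + 2*(2)*conj(1) + 3*(0)*conj(1)]
      = (1/6)[(2) + (4) + (0)] = 6/6 = 1
  <chi_rho, chi_2> = (1/6)[1*(2)*conj(1) + 2*(2)*conj(1) + 3*(0)*conj(-1)]
      = (1/6)[(2) + (4) + (0)] = 6/6 = 1
  <chi_rho, chi_3> = (1/6)[1*(2)*conj(2) + 2*(2)*conj(-1) + 3*(0)*conj(0)]
      = (1/6)[(4) + (-4) + (0)] = 0/6 = 0
Dimension check: dim(rho) = sum (mult * dim) = 1*1 + 1*1 + 0*2 = 2 = chi_rho(e) = 2.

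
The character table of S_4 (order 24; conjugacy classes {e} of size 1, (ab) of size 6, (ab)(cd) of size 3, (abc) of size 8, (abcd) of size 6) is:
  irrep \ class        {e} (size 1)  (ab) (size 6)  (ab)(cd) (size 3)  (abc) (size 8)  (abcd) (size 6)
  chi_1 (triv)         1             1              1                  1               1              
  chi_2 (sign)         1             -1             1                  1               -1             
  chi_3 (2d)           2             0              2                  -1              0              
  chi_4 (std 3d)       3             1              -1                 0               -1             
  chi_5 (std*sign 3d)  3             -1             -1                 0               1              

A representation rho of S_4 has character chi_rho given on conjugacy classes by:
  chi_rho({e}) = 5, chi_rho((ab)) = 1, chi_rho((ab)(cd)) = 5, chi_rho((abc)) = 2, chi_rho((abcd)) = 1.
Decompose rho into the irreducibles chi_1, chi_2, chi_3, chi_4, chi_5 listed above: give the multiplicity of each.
Multiplicities: chi_1: 2, chi_2: 1, chi_3: 1, chi_4: 0, chi_5: 0.

Argument: Use <chi_rho, chi> = (1/|G|) sum_C |C| * chi_rho(C) * conj(chi(C)) with |G| = 24 for each irreducible chi in the table:
  <chi_rho, chi_1> = (1/24)[1*(5)*conj(1) + 6*(1)*conj(1) + 3*(5)*conj(1) + 8*(2)*conj(1) + 6*(1)*conj(1)]
      = (1/24)[(5) + (6) + (15) + (16) + (6)] = 48/24 = 2
  <chi_rho, chi_2> = (1/24)[1*(5)*conj(1) + 6*(1)*conj(-1) + 3*(5)*conj(1) + 8*(2)*conj(1) + 6*(1)*conj(-1)]
      = (1/24)[(5) + (-6) + (15) + (16) + (-6)] = 24/24 = 1
  <chi_rho, chi_3> = (1/24)[1*(5)*conj(2) + 6*(1)*conj(0) + 3*(5)*conj(2) + 8*(2)*conj(-1) + 6*(1)*conj(0)]
      = (1/24)[(10) + (0) + (30) + (-16) + (0)] = 24/24 = 1
  <chi_rho, chi_4> = (1/24)[1*(5)*conj(3) + 6*(1)*conj(1) + 3*(5)*conj(-1) + 8*(2)*conj(0) + 6*(1)*conj(-1)]
      = (1/24)[(15) + (6) + (-15) + (0) + (-6)] = 0/24 = 0
  <chi_rho, chi_5> = (1/24)[1*(5)*conj(3) + 6*(1)*conj(-1) + 3*(5)*conj(-1) + 8*(2)*conj(0) + 6*(1)*conj(1)]
      = (1/24)[(15) + (-6) + (-15) + (0) + (6)] = 0/24 = 0
Dimension check: dim(rho) = sum (mult * dim) = 2*1 + 1*1 + 1*2 + 0*3 + 0*3 = 5 = chi_rho(e) = 5.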